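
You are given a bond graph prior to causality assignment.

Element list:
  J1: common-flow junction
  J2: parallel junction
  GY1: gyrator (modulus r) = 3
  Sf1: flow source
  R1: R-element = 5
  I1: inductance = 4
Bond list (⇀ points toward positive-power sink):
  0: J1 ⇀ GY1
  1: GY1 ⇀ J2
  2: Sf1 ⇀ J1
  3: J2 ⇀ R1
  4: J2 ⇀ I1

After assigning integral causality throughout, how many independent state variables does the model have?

1  (I1 all integral)

b2 |Sf1  (Sf1 fixes flow; stroke at Sf1)
b0 |J1  (J1 flow already set via bond 2)
b1 |J2  (through GY1, causality inverts; strokes same side of GY1)
b3 |R1  (0-jn J2 has e-setter on 1)
b4 |I1  (common-e at J2 fixed by 1)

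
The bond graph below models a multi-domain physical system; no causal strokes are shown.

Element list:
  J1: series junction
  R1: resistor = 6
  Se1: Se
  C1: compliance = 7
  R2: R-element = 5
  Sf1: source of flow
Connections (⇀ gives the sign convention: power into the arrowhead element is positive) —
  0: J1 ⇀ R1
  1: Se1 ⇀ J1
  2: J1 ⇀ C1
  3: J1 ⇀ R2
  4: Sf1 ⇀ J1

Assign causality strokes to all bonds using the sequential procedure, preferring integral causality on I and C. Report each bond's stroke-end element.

β0 |J1
β1 |J1
β2 |J1
β3 |J1
β4 |Sf1

b1 stroke at J1  (Se1: effort source, stroke at far end)
b4 stroke at Sf1  (Sf1 (Sf) sets flow on bond)
b0 stroke at J1  (1-jn J1 has f-setter on 4)
b2 stroke at J1  (1-jn J1 has f-setter on 4)
b3 stroke at J1  (1-jn J1 has f-setter on 4)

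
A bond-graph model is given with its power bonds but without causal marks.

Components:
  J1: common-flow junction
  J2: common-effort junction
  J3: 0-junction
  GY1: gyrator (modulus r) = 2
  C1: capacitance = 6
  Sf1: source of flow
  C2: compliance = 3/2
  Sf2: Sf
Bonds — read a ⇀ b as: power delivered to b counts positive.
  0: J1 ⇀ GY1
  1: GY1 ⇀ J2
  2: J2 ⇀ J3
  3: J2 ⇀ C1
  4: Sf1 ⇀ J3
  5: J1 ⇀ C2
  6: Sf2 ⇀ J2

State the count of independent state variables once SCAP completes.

2  (C1, C2 all integral)

#4 →Sf1  (source Sf1 imposes f)
#6 →Sf2  (Sf2 (Sf) sets flow on bond)
#2 →J3  (J3 needs exactly one e-in)
#3 →J2  (C1 outputs effort q/C1)
#1 →GY1  (J2: bond 3 brought effort, rest push out)
#0 →GY1  (GY GY1: same side as bond 1)
#5 →J1  (common-f at J1 fixed by 0)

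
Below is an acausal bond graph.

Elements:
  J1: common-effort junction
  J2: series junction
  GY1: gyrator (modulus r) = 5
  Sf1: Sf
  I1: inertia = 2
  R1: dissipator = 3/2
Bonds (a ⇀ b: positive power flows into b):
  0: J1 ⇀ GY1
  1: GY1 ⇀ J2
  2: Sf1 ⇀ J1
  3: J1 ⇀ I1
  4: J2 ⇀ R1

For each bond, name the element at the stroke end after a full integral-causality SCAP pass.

β2 stroke at Sf1  (source Sf1 imposes f)
β3 stroke at I1  (I1 outputs flow p/I1)
β0 stroke at J1  (only one effort-in slot at J1)
β1 stroke at J2  (GY1 both-in/both-out from 0)
β4 stroke at R1  (only one flow-in slot at J2)

#0 |J1
#1 |J2
#2 |Sf1
#3 |I1
#4 |R1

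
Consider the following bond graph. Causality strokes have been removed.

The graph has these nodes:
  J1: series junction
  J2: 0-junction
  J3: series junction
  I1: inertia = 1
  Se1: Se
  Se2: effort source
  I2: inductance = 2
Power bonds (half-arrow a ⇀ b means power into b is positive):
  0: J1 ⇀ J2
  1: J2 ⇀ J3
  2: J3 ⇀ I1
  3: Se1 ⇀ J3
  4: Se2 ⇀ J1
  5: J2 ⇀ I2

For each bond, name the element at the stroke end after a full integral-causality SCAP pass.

bond 0 →J2
bond 1 →J3
bond 2 →I1
bond 3 →J3
bond 4 →J1
bond 5 →I2

#3 →J3  (Se1 fixes effort; stroke away)
#4 →J1  (Se2 fixes effort; stroke away)
#0 →J2  (J1: last free bond brings flow in)
#1 →J3  (0-jn J2 has e-setter on 0)
#5 →I2  (J2 effort already set via bond 0)
#2 →I1  (only one flow-in slot at J3)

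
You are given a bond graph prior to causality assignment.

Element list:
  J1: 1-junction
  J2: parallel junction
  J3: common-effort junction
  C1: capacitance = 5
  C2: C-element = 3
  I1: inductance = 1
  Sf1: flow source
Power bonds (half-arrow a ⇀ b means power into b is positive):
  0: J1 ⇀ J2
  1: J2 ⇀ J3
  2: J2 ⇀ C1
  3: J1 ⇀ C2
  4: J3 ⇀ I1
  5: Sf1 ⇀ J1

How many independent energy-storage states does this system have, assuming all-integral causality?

3  (C1, C2, I1 all integral)

bond 5 |Sf1  (Sf1 fixes flow; stroke at Sf1)
bond 0 |J1  (J1: bond 5 brought flow, rest push out)
bond 3 |J1  (common-f at J1 fixed by 5)
bond 2 |J2  (C1 outputs effort q/C1)
bond 1 |J3  (0-jn J2 has e-setter on 2)
bond 4 |I1  (0-jn J3 has e-setter on 1)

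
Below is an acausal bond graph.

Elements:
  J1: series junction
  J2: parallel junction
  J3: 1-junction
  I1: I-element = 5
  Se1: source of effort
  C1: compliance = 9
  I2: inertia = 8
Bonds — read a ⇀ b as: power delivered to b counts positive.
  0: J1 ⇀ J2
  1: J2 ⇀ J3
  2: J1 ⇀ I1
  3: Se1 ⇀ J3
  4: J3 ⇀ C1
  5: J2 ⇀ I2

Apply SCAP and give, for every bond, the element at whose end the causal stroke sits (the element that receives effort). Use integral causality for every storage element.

bond 0 stroke at J1
bond 1 stroke at J2
bond 2 stroke at I1
bond 3 stroke at J3
bond 4 stroke at J3
bond 5 stroke at I2

β3 |J3  (source Se1 imposes e)
β2 |I1  (I1 integral (f out))
β0 |J1  (common-f at J1 fixed by 2)
β4 |J3  (C1 outputs effort q/C1)
β1 |J2  (closing 1-jn rule on J3)
β5 |I2  (common-e at J2 fixed by 1)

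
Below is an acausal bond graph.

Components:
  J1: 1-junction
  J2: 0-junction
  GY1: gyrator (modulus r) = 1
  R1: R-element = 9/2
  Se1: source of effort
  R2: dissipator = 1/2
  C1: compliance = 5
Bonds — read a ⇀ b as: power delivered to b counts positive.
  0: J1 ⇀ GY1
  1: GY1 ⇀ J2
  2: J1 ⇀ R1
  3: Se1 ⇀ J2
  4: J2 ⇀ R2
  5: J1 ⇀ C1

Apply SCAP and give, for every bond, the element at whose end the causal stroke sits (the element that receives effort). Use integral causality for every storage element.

b0 stroke at GY1
b1 stroke at GY1
b2 stroke at J1
b3 stroke at J2
b4 stroke at R2
b5 stroke at J1

bond 3 stroke→J2  (Se1 (Se) sets effort on bond)
bond 1 stroke→GY1  (J2: bond 3 brought effort, rest push out)
bond 4 stroke→R2  (0-jn J2 has e-setter on 3)
bond 0 stroke→GY1  (through GY1, causality inverts; strokes same side of GY1)
bond 2 stroke→J1  (1-jn J1 has f-setter on 0)
bond 5 stroke→J1  (common-f at J1 fixed by 0)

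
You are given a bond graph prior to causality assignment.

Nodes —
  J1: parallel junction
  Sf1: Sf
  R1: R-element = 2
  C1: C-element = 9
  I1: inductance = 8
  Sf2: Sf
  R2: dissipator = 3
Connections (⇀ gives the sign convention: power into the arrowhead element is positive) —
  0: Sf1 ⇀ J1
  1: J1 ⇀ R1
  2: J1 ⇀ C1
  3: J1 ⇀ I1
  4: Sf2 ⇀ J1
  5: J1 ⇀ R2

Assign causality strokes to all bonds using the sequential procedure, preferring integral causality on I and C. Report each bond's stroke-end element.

bond 0 stroke at Sf1  (source Sf1 imposes f)
bond 4 stroke at Sf2  (source Sf2 imposes f)
bond 2 stroke at J1  (C1 integral (e out))
bond 1 stroke at R1  (common-e at J1 fixed by 2)
bond 3 stroke at I1  (J1: bond 2 brought effort, rest push out)
bond 5 stroke at R2  (J1: bond 2 brought effort, rest push out)

β0 |Sf1
β1 |R1
β2 |J1
β3 |I1
β4 |Sf2
β5 |R2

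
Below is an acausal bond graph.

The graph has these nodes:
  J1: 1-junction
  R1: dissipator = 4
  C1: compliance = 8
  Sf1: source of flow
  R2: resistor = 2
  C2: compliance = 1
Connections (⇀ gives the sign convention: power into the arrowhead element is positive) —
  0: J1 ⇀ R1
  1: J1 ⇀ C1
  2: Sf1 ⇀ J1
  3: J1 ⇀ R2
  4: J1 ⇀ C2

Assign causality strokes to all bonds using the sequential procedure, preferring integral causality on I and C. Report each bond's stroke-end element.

bond 0 stroke at J1
bond 1 stroke at J1
bond 2 stroke at Sf1
bond 3 stroke at J1
bond 4 stroke at J1

β2 stroke at Sf1  (Sf1: flow source, stroke at near end)
β0 stroke at J1  (1-jn J1 has f-setter on 2)
β1 stroke at J1  (J1 flow already set via bond 2)
β3 stroke at J1  (common-f at J1 fixed by 2)
β4 stroke at J1  (common-f at J1 fixed by 2)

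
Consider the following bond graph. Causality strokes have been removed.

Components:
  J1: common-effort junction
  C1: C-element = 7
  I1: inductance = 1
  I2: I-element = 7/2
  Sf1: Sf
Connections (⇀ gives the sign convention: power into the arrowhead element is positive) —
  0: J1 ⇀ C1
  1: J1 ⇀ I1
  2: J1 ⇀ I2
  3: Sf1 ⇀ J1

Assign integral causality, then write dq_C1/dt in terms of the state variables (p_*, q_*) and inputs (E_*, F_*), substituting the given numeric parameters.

dq_C1/dt = F_Sf1 - p_I1 - 2*p_I2/7

β3 →Sf1  (source Sf1 imposes f)
β0 →J1  (C1: C, integral causality)
β1 →I1  (J1: bond 0 brought effort, rest push out)
β2 →I2  (0-jn J1 has e-setter on 0)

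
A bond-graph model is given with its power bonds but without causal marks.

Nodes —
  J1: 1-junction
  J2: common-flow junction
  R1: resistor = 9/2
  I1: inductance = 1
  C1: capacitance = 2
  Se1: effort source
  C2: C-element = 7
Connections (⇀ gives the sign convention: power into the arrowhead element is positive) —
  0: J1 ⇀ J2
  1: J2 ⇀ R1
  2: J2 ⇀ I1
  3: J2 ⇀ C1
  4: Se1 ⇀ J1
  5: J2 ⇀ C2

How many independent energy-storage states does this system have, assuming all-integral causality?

3  (C1, C2, I1 all integral)

bond 4 stroke→J1  (source Se1 imposes e)
bond 0 stroke→J2  (J1 needs exactly one f-in)
bond 2 stroke→I1  (I1 integral (f out))
bond 1 stroke→J2  (J2: bond 2 brought flow, rest push out)
bond 3 stroke→J2  (1-jn J2 has f-setter on 2)
bond 5 stroke→J2  (1-jn J2 has f-setter on 2)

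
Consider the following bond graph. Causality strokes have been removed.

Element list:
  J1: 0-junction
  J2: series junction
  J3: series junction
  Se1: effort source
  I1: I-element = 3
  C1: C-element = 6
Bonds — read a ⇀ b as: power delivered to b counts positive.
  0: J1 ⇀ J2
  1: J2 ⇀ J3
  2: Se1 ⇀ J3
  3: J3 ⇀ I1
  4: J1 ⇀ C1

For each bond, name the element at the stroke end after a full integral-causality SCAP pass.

b0 |J2
b1 |J3
b2 |J3
b3 |I1
b4 |J1

bond 2 |J3  (source Se1 imposes e)
bond 3 |I1  (prefer integral on I1)
bond 1 |J3  (1-jn J3 has f-setter on 3)
bond 0 |J2  (common-f at J2 fixed by 1)
bond 4 |J1  (J1 needs exactly one e-in)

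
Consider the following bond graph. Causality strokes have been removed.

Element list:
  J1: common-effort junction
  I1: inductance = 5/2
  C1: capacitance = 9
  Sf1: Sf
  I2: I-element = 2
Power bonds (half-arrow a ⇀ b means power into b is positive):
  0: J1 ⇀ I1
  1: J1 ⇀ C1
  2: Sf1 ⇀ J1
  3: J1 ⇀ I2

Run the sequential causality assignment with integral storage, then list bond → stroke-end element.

β0 |I1
β1 |J1
β2 |Sf1
β3 |I2

β2 |Sf1  (Sf1 (Sf) sets flow on bond)
β0 |I1  (I1 outputs flow p/I1)
β1 |J1  (prefer integral on C1)
β3 |I2  (common-e at J1 fixed by 1)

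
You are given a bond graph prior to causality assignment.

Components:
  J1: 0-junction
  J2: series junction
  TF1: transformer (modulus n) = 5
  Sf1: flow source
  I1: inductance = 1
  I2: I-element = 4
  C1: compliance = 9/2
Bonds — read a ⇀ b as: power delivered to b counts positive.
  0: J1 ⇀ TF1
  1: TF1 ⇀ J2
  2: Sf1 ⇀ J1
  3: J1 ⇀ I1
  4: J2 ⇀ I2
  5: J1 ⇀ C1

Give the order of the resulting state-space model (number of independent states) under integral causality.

3  (C1, I1, I2 all integral)

β2 →Sf1  (Sf1 fixes flow; stroke at Sf1)
β3 →I1  (I1 integral (f out))
β4 →I2  (I2: I, integral causality)
β1 →J2  (1-jn J2 has f-setter on 4)
β0 →TF1  (through TF1, causality passes straight; one stroke at TF1)
β5 →J1  (closing 0-jn rule on J1)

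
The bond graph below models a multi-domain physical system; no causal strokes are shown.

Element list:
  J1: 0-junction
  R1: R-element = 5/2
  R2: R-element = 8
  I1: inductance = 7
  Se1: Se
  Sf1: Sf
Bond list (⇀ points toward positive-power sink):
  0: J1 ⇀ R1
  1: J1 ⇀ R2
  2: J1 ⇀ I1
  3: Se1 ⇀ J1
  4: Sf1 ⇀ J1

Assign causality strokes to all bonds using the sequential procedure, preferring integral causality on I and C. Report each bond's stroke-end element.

#0 →R1
#1 →R2
#2 →I1
#3 →J1
#4 →Sf1

β3 stroke→J1  (Se1 fixes effort; stroke away)
β4 stroke→Sf1  (source Sf1 imposes f)
β0 stroke→R1  (0-jn J1 has e-setter on 3)
β1 stroke→R2  (J1: bond 3 brought effort, rest push out)
β2 stroke→I1  (J1 effort already set via bond 3)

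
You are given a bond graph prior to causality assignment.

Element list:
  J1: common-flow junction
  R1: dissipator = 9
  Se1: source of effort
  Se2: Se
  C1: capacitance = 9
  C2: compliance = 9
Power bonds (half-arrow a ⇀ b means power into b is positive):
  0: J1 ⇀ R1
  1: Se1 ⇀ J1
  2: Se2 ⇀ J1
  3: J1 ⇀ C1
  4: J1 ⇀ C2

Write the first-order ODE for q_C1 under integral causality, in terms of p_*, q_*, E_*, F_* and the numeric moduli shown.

dq_C1/dt = E_Se1/9 + E_Se2/9 - q_C1/81 - q_C2/81

b1 |J1  (Se1: effort source, stroke at far end)
b2 |J1  (source Se2 imposes e)
b3 |J1  (C1 outputs effort q/C1)
b4 |J1  (C2 outputs effort q/C2)
b0 |R1  (only one flow-in slot at J1)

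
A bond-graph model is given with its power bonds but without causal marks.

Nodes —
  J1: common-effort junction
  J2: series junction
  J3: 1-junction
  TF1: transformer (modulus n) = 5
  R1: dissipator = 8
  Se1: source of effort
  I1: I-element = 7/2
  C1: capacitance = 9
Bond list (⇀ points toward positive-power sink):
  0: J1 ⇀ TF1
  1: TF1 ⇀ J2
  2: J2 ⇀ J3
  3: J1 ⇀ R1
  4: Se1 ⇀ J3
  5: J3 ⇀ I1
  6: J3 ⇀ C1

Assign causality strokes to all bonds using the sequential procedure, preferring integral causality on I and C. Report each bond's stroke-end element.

#4 stroke at J3  (Se1 (Se) sets effort on bond)
#5 stroke at I1  (I1: I, integral causality)
#2 stroke at J3  (J3 flow already set via bond 5)
#6 stroke at J3  (common-f at J3 fixed by 5)
#1 stroke at J2  (J2: bond 2 brought flow, rest push out)
#0 stroke at TF1  (TF TF1: opposite of bond 1)
#3 stroke at J1  (closing 0-jn rule on J1)

bond 0 →TF1
bond 1 →J2
bond 2 →J3
bond 3 →J1
bond 4 →J3
bond 5 →I1
bond 6 →J3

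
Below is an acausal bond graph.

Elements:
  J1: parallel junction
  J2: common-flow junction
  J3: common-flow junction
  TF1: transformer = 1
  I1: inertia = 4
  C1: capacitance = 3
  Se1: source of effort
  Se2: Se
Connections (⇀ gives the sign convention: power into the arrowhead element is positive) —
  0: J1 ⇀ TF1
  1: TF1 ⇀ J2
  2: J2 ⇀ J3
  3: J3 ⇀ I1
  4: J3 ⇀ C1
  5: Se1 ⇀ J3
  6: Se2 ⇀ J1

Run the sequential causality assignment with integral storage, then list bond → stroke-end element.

β0 stroke at TF1
β1 stroke at J2
β2 stroke at J3
β3 stroke at I1
β4 stroke at J3
β5 stroke at J3
β6 stroke at J1

β5 stroke at J3  (source Se1 imposes e)
β6 stroke at J1  (source Se2 imposes e)
β0 stroke at TF1  (0-jn J1 has e-setter on 6)
β1 stroke at J2  (through TF1, causality passes straight; one stroke at TF1)
β2 stroke at J3  (J2: last free bond brings flow in)
β3 stroke at I1  (prefer integral on I1)
β4 stroke at J3  (1-jn J3 has f-setter on 3)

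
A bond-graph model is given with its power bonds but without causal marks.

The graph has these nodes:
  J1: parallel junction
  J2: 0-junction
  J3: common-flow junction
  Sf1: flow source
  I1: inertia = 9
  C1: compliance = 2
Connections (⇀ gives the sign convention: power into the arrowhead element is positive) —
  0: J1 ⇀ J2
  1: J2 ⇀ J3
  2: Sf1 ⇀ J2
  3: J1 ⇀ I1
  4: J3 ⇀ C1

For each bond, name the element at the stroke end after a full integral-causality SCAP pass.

β2 →Sf1  (source Sf1 imposes f)
β3 →I1  (I1: I, integral causality)
β0 →J1  (only one effort-in slot at J1)
β1 →J2  (J2: last free bond brings effort in)
β4 →J3  (1-jn J3 has f-setter on 1)

#0 stroke→J1
#1 stroke→J2
#2 stroke→Sf1
#3 stroke→I1
#4 stroke→J3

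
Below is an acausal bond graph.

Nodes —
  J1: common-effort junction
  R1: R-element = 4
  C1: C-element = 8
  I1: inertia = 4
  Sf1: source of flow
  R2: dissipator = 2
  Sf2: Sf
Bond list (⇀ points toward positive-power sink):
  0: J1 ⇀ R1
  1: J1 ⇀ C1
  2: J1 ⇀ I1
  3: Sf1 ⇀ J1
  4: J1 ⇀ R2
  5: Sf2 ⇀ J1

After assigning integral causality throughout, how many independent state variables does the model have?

2  (C1, I1 all integral)

bond 3 stroke→Sf1  (Sf1: flow source, stroke at near end)
bond 5 stroke→Sf2  (source Sf2 imposes f)
bond 1 stroke→J1  (prefer integral on C1)
bond 0 stroke→R1  (0-jn J1 has e-setter on 1)
bond 2 stroke→I1  (J1 effort already set via bond 1)
bond 4 stroke→R2  (J1: bond 1 brought effort, rest push out)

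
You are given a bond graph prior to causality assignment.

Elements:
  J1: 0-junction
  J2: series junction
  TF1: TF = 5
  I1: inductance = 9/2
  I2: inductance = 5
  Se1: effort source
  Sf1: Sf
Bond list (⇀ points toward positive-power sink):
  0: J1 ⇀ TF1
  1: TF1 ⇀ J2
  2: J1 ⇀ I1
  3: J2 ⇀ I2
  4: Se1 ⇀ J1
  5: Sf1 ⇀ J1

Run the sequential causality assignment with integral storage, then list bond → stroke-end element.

#0 |TF1
#1 |J2
#2 |I1
#3 |I2
#4 |J1
#5 |Sf1

#4 |J1  (Se1 (Se) sets effort on bond)
#5 |Sf1  (Sf1: flow source, stroke at near end)
#0 |TF1  (J1 effort already set via bond 4)
#2 |I1  (0-jn J1 has e-setter on 4)
#1 |J2  (through TF1, causality passes straight; one stroke at TF1)
#3 |I2  (only one flow-in slot at J2)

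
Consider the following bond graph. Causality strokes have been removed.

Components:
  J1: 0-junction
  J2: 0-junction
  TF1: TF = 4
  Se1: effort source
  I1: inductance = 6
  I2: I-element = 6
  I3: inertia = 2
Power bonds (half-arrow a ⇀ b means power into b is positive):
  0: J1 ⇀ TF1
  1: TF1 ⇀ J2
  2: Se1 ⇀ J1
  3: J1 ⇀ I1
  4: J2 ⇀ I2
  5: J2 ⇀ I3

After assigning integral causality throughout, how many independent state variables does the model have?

#2 |J1  (Se1 fixes effort; stroke away)
#0 |TF1  (J1 effort already set via bond 2)
#3 |I1  (common-e at J1 fixed by 2)
#1 |J2  (through TF1, causality passes straight; one stroke at TF1)
#4 |I2  (J2 effort already set via bond 1)
#5 |I3  (J2: bond 1 brought effort, rest push out)

3  (I1, I2, I3 all integral)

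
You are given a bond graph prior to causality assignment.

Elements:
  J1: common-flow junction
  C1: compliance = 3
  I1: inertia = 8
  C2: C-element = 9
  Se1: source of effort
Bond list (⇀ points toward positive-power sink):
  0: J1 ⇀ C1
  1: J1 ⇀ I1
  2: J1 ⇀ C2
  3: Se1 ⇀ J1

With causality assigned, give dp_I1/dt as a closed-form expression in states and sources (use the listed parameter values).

#3 |J1  (Se1 (Se) sets effort on bond)
#0 |J1  (C1: C, integral causality)
#1 |I1  (I1 integral (f out))
#2 |J1  (common-f at J1 fixed by 1)

dp_I1/dt = E_Se1 - q_C1/3 - q_C2/9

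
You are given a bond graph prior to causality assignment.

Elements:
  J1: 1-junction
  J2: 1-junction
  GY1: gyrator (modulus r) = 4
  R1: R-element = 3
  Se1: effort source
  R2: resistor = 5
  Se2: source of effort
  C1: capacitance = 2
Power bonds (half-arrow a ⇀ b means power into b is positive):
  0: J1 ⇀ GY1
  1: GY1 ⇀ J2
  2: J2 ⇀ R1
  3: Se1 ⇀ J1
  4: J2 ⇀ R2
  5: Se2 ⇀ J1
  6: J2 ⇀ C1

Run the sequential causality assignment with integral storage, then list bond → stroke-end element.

#0 stroke at GY1
#1 stroke at GY1
#2 stroke at J2
#3 stroke at J1
#4 stroke at J2
#5 stroke at J1
#6 stroke at J2

#3 stroke→J1  (Se1 (Se) sets effort on bond)
#5 stroke→J1  (Se2 (Se) sets effort on bond)
#0 stroke→GY1  (J1 needs exactly one f-in)
#1 stroke→GY1  (GY1 both-in/both-out from 0)
#2 stroke→J2  (J2: bond 1 brought flow, rest push out)
#4 stroke→J2  (common-f at J2 fixed by 1)
#6 stroke→J2  (common-f at J2 fixed by 1)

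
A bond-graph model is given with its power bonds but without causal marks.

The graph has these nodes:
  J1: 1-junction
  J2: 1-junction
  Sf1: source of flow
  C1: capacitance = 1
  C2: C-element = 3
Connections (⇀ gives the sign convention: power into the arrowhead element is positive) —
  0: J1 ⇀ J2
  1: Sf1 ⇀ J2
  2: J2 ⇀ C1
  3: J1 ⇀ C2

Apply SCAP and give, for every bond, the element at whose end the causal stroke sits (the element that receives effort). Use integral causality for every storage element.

b1 stroke→Sf1  (source Sf1 imposes f)
b0 stroke→J2  (J2: bond 1 brought flow, rest push out)
b2 stroke→J2  (J2: bond 1 brought flow, rest push out)
b3 stroke→J1  (common-f at J1 fixed by 0)

#0 →J2
#1 →Sf1
#2 →J2
#3 →J1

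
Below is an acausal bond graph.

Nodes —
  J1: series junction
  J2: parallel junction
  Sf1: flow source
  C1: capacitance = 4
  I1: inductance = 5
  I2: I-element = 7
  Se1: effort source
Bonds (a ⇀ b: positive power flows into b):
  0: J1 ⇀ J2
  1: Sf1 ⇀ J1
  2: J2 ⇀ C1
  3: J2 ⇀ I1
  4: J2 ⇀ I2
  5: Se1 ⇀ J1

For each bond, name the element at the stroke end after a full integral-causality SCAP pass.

bond 1 |Sf1  (Sf1 (Sf) sets flow on bond)
bond 5 |J1  (Se1 (Se) sets effort on bond)
bond 0 |J1  (J1: bond 1 brought flow, rest push out)
bond 2 |J2  (C1: C, integral causality)
bond 3 |I1  (0-jn J2 has e-setter on 2)
bond 4 |I2  (common-e at J2 fixed by 2)

β0 →J1
β1 →Sf1
β2 →J2
β3 →I1
β4 →I2
β5 →J1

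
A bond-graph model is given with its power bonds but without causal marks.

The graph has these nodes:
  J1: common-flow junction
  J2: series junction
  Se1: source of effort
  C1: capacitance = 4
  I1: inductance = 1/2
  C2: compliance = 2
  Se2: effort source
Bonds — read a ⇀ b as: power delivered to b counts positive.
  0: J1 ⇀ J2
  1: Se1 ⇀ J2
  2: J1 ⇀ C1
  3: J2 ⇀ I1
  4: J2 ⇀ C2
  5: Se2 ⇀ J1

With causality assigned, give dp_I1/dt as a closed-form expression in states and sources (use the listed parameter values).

b1 stroke→J2  (Se1 fixes effort; stroke away)
b5 stroke→J1  (Se2: effort source, stroke at far end)
b2 stroke→J1  (C1: C, integral causality)
b0 stroke→J2  (J1 needs exactly one f-in)
b3 stroke→I1  (I1 outputs flow p/I1)
b4 stroke→J2  (J2 flow already set via bond 3)

dp_I1/dt = E_Se1 + E_Se2 - q_C1/4 - q_C2/2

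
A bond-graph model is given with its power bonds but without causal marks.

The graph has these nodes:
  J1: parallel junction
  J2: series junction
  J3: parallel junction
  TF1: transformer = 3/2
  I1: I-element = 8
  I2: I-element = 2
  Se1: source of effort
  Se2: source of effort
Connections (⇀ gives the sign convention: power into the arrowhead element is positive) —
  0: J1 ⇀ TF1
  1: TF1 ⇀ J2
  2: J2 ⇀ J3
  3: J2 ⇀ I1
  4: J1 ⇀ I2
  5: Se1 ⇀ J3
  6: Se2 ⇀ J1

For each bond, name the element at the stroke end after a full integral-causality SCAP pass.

bond 0 →TF1
bond 1 →J2
bond 2 →J2
bond 3 →I1
bond 4 →I2
bond 5 →J3
bond 6 →J1

bond 5 →J3  (Se1 fixes effort; stroke away)
bond 6 →J1  (Se2 fixes effort; stroke away)
bond 0 →TF1  (J1: bond 6 brought effort, rest push out)
bond 4 →I2  (0-jn J1 has e-setter on 6)
bond 2 →J2  (0-jn J3 has e-setter on 5)
bond 1 →J2  (through TF1, causality passes straight; one stroke at TF1)
bond 3 →I1  (J2 needs exactly one f-in)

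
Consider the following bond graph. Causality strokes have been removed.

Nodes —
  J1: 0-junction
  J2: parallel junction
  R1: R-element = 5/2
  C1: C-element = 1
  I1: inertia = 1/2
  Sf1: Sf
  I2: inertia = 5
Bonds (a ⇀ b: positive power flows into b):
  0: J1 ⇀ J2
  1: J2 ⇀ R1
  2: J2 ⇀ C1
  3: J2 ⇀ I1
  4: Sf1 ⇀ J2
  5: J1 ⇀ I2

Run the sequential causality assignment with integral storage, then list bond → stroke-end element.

b0 stroke at J1
b1 stroke at R1
b2 stroke at J2
b3 stroke at I1
b4 stroke at Sf1
b5 stroke at I2

β4 |Sf1  (Sf1 fixes flow; stroke at Sf1)
β2 |J2  (C1: C, integral causality)
β0 |J1  (J2: bond 2 brought effort, rest push out)
β1 |R1  (J2: bond 2 brought effort, rest push out)
β3 |I1  (0-jn J2 has e-setter on 2)
β5 |I2  (J1 effort already set via bond 0)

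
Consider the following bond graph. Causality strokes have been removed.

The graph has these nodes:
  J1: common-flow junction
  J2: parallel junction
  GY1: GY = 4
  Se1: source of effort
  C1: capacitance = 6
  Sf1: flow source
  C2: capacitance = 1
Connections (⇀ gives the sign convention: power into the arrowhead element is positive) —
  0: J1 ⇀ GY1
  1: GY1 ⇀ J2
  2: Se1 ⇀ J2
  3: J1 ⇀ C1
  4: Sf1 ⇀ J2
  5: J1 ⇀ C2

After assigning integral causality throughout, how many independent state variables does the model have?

#2 stroke at J2  (Se1 (Se) sets effort on bond)
#4 stroke at Sf1  (Sf1 (Sf) sets flow on bond)
#1 stroke at GY1  (0-jn J2 has e-setter on 2)
#0 stroke at GY1  (GY1: gyrator matches bond 1)
#3 stroke at J1  (J1 flow already set via bond 0)
#5 stroke at J1  (J1 flow already set via bond 0)

2  (C1, C2 all integral)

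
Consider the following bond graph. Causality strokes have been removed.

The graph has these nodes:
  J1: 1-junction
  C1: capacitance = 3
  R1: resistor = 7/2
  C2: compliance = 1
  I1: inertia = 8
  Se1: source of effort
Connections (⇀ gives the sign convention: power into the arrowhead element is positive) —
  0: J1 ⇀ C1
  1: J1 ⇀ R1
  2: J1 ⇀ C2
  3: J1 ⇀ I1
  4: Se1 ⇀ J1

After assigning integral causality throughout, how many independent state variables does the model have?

bond 4 stroke→J1  (Se1: effort source, stroke at far end)
bond 0 stroke→J1  (C1 outputs effort q/C1)
bond 2 stroke→J1  (C2 outputs effort q/C2)
bond 3 stroke→I1  (I1: I, integral causality)
bond 1 stroke→J1  (J1: bond 3 brought flow, rest push out)

3  (C1, C2, I1 all integral)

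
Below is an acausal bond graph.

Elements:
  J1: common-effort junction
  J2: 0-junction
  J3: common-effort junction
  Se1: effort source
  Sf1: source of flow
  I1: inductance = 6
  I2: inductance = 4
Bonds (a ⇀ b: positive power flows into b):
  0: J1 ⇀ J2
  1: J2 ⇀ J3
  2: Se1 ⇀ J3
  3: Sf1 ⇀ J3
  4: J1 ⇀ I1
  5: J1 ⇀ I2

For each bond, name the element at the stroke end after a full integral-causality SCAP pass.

#0 stroke→J1
#1 stroke→J2
#2 stroke→J3
#3 stroke→Sf1
#4 stroke→I1
#5 stroke→I2

#2 stroke at J3  (Se1: effort source, stroke at far end)
#3 stroke at Sf1  (Sf1 fixes flow; stroke at Sf1)
#1 stroke at J2  (J3 effort already set via bond 2)
#0 stroke at J1  (J2 effort already set via bond 1)
#4 stroke at I1  (J1 effort already set via bond 0)
#5 stroke at I2  (J1: bond 0 brought effort, rest push out)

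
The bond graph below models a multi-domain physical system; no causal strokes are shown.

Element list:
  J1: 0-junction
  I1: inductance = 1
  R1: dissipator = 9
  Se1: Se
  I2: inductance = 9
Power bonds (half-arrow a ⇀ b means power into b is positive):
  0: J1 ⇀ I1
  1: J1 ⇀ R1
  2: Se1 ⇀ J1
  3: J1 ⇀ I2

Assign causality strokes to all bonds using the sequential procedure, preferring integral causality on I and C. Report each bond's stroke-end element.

bond 2 →J1  (source Se1 imposes e)
bond 0 →I1  (J1: bond 2 brought effort, rest push out)
bond 1 →R1  (common-e at J1 fixed by 2)
bond 3 →I2  (0-jn J1 has e-setter on 2)

b0 stroke→I1
b1 stroke→R1
b2 stroke→J1
b3 stroke→I2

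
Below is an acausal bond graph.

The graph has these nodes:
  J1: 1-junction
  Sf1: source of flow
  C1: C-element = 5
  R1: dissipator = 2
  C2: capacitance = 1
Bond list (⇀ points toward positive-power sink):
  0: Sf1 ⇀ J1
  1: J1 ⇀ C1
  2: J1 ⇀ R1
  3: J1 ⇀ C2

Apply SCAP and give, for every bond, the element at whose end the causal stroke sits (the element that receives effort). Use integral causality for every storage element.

b0 stroke→Sf1
b1 stroke→J1
b2 stroke→J1
b3 stroke→J1

β0 stroke at Sf1  (Sf1 fixes flow; stroke at Sf1)
β1 stroke at J1  (common-f at J1 fixed by 0)
β2 stroke at J1  (1-jn J1 has f-setter on 0)
β3 stroke at J1  (1-jn J1 has f-setter on 0)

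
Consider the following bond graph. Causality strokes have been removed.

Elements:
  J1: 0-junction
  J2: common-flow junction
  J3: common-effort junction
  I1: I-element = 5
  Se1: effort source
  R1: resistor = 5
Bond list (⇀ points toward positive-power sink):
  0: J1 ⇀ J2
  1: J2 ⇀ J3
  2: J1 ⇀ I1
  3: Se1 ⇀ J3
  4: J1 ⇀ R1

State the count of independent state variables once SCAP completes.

#3 |J3  (Se1: effort source, stroke at far end)
#1 |J2  (J3: bond 3 brought effort, rest push out)
#0 |J1  (closing 1-jn rule on J2)
#2 |I1  (0-jn J1 has e-setter on 0)
#4 |R1  (J1 effort already set via bond 0)

1  (I1 all integral)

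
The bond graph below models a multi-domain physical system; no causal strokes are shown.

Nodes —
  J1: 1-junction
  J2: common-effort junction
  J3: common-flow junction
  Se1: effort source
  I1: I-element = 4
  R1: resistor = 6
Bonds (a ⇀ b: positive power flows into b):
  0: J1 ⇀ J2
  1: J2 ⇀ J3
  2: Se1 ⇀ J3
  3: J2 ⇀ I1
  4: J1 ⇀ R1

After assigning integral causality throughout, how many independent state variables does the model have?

#2 →J3  (Se1: effort source, stroke at far end)
#1 →J2  (J3 needs exactly one f-in)
#0 →J1  (J2 effort already set via bond 1)
#3 →I1  (0-jn J2 has e-setter on 1)
#4 →R1  (only one flow-in slot at J1)

1  (I1 all integral)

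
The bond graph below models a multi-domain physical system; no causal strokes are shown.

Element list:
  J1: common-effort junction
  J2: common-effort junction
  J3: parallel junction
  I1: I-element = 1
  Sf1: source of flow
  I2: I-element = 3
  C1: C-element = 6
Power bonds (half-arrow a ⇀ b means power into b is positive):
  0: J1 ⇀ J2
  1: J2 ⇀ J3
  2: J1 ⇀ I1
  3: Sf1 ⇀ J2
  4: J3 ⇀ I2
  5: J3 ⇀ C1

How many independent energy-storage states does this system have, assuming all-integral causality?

#3 →Sf1  (Sf1: flow source, stroke at near end)
#2 →I1  (prefer integral on I1)
#0 →J1  (J1: last free bond brings effort in)
#1 →J2  (J2: last free bond brings effort in)
#4 →I2  (I2: I, integral causality)
#5 →J3  (only one effort-in slot at J3)

3  (C1, I1, I2 all integral)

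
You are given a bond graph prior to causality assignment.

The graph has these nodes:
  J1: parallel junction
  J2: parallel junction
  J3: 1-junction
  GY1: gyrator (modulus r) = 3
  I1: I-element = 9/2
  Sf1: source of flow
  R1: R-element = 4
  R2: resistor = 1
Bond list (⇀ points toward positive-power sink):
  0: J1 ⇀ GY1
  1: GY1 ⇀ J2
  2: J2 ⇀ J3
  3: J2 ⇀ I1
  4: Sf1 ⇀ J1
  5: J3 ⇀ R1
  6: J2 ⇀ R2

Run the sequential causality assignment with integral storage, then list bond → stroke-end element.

β4 stroke→Sf1  (source Sf1 imposes f)
β0 stroke→J1  (only one effort-in slot at J1)
β1 stroke→J2  (through GY1, causality inverts; strokes same side of GY1)
β2 stroke→J3  (0-jn J2 has e-setter on 1)
β3 stroke→I1  (J2: bond 1 brought effort, rest push out)
β6 stroke→R2  (common-e at J2 fixed by 1)
β5 stroke→R1  (closing 1-jn rule on J3)

b0 |J1
b1 |J2
b2 |J3
b3 |I1
b4 |Sf1
b5 |R1
b6 |R2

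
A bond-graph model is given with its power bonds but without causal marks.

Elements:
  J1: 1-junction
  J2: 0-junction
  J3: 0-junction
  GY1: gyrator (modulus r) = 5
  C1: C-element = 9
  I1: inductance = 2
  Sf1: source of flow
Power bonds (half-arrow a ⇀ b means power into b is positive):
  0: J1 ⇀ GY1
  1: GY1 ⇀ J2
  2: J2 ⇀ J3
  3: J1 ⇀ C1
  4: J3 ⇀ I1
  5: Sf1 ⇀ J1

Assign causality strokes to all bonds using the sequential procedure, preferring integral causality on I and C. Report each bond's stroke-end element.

b0 stroke at J1
b1 stroke at J2
b2 stroke at J3
b3 stroke at J1
b4 stroke at I1
b5 stroke at Sf1

#5 stroke at Sf1  (Sf1 (Sf) sets flow on bond)
#0 stroke at J1  (1-jn J1 has f-setter on 5)
#3 stroke at J1  (common-f at J1 fixed by 5)
#1 stroke at J2  (through GY1, causality inverts; strokes same side of GY1)
#2 stroke at J3  (J2: bond 1 brought effort, rest push out)
#4 stroke at I1  (0-jn J3 has e-setter on 2)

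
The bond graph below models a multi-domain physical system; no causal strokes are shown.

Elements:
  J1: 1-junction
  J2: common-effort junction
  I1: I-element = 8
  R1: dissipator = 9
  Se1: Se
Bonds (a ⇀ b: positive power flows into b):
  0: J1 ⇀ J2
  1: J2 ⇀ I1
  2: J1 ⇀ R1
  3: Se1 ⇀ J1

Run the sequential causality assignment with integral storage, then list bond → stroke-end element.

#0 →J2
#1 →I1
#2 →J1
#3 →J1

bond 3 stroke→J1  (Se1 fixes effort; stroke away)
bond 1 stroke→I1  (I1 integral (f out))
bond 0 stroke→J2  (J2: last free bond brings effort in)
bond 2 stroke→J1  (common-f at J1 fixed by 0)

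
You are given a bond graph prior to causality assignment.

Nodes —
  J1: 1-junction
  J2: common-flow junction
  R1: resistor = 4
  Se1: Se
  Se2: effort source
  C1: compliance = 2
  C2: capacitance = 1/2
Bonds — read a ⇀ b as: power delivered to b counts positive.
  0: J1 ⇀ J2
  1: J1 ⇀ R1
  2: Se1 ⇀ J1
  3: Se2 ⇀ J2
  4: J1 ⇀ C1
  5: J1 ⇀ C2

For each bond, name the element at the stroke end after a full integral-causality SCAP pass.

bond 0 |J1
bond 1 |R1
bond 2 |J1
bond 3 |J2
bond 4 |J1
bond 5 |J1

bond 2 |J1  (Se1 fixes effort; stroke away)
bond 3 |J2  (source Se2 imposes e)
bond 0 |J1  (J2 needs exactly one f-in)
bond 4 |J1  (C1: C, integral causality)
bond 5 |J1  (C2 outputs effort q/C2)
bond 1 |R1  (J1 needs exactly one f-in)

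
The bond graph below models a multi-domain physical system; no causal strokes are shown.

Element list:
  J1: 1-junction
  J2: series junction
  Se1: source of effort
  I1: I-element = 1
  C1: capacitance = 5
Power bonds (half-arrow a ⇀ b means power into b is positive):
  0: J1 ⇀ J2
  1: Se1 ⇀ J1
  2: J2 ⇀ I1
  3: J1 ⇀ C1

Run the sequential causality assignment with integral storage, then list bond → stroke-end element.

bond 1 →J1  (Se1 fixes effort; stroke away)
bond 2 →I1  (I1 outputs flow p/I1)
bond 0 →J2  (common-f at J2 fixed by 2)
bond 3 →J1  (J1: bond 0 brought flow, rest push out)

bond 0 stroke at J2
bond 1 stroke at J1
bond 2 stroke at I1
bond 3 stroke at J1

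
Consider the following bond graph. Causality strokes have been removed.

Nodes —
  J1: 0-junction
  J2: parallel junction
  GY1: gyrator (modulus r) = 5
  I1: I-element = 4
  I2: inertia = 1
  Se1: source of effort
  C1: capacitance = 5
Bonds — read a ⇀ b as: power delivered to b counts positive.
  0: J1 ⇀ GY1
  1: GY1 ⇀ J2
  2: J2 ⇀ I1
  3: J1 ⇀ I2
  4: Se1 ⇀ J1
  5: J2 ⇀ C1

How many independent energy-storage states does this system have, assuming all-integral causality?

bond 4 |J1  (Se1 (Se) sets effort on bond)
bond 0 |GY1  (common-e at J1 fixed by 4)
bond 3 |I2  (common-e at J1 fixed by 4)
bond 1 |GY1  (GY1: gyrator matches bond 0)
bond 2 |I1  (I1: I, integral causality)
bond 5 |J2  (only one effort-in slot at J2)

3  (C1, I1, I2 all integral)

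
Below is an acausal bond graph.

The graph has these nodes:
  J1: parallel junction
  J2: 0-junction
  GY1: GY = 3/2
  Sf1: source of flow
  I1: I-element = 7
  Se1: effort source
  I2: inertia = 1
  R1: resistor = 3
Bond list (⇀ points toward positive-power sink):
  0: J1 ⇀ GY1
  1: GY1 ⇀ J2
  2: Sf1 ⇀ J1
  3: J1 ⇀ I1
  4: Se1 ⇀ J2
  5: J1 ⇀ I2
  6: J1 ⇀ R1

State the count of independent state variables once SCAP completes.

2  (I1, I2 all integral)

b2 stroke→Sf1  (Sf1: flow source, stroke at near end)
b4 stroke→J2  (Se1 (Se) sets effort on bond)
b1 stroke→GY1  (0-jn J2 has e-setter on 4)
b0 stroke→GY1  (GY1: gyrator matches bond 1)
b3 stroke→I1  (I1 integral (f out))
b5 stroke→I2  (I2 outputs flow p/I2)
b6 stroke→J1  (closing 0-jn rule on J1)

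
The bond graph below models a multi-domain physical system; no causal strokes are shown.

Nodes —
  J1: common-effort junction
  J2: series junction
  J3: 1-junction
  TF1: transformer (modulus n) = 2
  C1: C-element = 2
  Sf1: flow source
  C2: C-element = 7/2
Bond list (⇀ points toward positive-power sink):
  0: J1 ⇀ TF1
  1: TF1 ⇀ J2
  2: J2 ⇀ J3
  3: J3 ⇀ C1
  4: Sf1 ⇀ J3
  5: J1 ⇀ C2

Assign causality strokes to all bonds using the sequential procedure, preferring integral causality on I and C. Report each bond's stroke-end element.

#0 |TF1
#1 |J2
#2 |J3
#3 |J3
#4 |Sf1
#5 |J1

b4 →Sf1  (Sf1 (Sf) sets flow on bond)
b2 →J3  (1-jn J3 has f-setter on 4)
b3 →J3  (common-f at J3 fixed by 4)
b1 →J2  (common-f at J2 fixed by 2)
b0 →TF1  (TF1 one-in-one-out from 1)
b5 →J1  (closing 0-jn rule on J1)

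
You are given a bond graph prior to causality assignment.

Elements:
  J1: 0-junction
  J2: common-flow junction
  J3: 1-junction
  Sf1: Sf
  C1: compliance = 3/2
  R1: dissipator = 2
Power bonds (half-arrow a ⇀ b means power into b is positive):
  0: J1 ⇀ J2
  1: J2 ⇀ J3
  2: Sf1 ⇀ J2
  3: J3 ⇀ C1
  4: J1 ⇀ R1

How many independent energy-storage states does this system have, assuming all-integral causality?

1  (C1 all integral)

bond 2 |Sf1  (source Sf1 imposes f)
bond 0 |J2  (1-jn J2 has f-setter on 2)
bond 1 |J2  (1-jn J2 has f-setter on 2)
bond 3 |J3  (common-f at J3 fixed by 1)
bond 4 |J1  (J1: last free bond brings effort in)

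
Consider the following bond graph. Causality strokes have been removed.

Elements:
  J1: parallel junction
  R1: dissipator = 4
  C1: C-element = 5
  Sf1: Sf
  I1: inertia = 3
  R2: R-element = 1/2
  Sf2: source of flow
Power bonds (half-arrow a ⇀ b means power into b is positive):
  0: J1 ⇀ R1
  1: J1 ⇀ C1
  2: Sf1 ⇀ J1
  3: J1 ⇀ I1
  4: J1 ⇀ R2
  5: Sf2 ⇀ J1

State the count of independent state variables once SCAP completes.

2  (C1, I1 all integral)

b2 |Sf1  (source Sf1 imposes f)
b5 |Sf2  (Sf2 fixes flow; stroke at Sf2)
b1 |J1  (prefer integral on C1)
b0 |R1  (common-e at J1 fixed by 1)
b3 |I1  (common-e at J1 fixed by 1)
b4 |R2  (J1: bond 1 brought effort, rest push out)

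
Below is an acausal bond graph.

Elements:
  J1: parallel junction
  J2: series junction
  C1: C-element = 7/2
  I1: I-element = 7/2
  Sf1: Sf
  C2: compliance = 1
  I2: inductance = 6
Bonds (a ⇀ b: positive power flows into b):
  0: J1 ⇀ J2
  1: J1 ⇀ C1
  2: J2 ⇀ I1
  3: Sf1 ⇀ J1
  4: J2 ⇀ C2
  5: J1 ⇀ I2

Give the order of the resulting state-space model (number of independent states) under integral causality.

b3 →Sf1  (Sf1 fixes flow; stroke at Sf1)
b1 →J1  (prefer integral on C1)
b0 →J2  (J1: bond 1 brought effort, rest push out)
b5 →I2  (common-e at J1 fixed by 1)
b2 →I1  (I1 outputs flow p/I1)
b4 →J2  (common-f at J2 fixed by 2)

4  (C1, C2, I1, I2 all integral)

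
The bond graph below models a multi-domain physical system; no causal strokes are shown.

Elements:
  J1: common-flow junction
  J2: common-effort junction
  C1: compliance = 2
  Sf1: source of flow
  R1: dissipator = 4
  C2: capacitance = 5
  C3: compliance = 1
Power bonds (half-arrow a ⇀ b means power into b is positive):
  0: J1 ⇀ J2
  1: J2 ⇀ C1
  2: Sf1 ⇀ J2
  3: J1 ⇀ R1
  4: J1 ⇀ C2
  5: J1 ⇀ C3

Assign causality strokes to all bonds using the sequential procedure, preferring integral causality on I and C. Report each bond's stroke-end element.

β0 →J1
β1 →J2
β2 →Sf1
β3 →R1
β4 →J1
β5 →J1

#2 stroke at Sf1  (source Sf1 imposes f)
#1 stroke at J2  (C1 outputs effort q/C1)
#0 stroke at J1  (J2: bond 1 brought effort, rest push out)
#4 stroke at J1  (prefer integral on C2)
#5 stroke at J1  (prefer integral on C3)
#3 stroke at R1  (J1 needs exactly one f-in)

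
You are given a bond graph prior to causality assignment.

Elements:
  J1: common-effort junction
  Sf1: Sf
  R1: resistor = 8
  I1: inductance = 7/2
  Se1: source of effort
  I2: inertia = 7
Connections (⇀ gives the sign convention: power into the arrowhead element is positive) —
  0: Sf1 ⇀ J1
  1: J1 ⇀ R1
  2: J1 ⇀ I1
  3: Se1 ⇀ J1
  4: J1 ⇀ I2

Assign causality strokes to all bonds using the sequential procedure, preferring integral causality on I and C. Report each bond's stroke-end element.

b0 →Sf1  (Sf1 (Sf) sets flow on bond)
b3 →J1  (source Se1 imposes e)
b1 →R1  (0-jn J1 has e-setter on 3)
b2 →I1  (J1 effort already set via bond 3)
b4 →I2  (J1: bond 3 brought effort, rest push out)

b0 stroke→Sf1
b1 stroke→R1
b2 stroke→I1
b3 stroke→J1
b4 stroke→I2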